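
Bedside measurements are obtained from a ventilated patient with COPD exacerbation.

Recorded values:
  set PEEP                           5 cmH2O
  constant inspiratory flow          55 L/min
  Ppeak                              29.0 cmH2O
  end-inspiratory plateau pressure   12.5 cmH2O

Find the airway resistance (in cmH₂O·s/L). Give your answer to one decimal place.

18.0

Flow: 55 L/min ÷ 60 = 0.9167 L/s.
Raw = (PIP − Pplat) / flow = (29.0 − 12.5) / 0.9167 = 16.5 / 0.9167 = 17.999 cmH2O·s/L.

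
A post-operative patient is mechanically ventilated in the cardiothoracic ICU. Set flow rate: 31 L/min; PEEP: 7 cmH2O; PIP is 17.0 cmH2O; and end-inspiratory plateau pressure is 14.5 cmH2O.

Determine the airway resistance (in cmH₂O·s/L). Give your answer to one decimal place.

4.8

Flow: 31 L/min ÷ 60 = 0.5167 L/s.
Raw = (PIP − Pplat) / flow = (17.0 − 14.5) / 0.5167 = 2.5 / 0.5167 = 4.838 cmH2O·s/L.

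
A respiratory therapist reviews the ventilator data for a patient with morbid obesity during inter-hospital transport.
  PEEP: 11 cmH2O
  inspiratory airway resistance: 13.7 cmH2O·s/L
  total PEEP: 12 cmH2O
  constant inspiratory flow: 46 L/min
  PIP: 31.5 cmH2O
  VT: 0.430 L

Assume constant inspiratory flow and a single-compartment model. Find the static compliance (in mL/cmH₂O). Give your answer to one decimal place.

Flow: 46 L/min ÷ 60 = 0.7667 L/s.
Total PEEP = 12 cmH2O (set 11 + intrinsic 1); this is the baseline alveolar pressure.
Equation of motion (constant flow): PIP = Vt/C + R·V̇ + PEEP.
Vt/C = PIP − R·V̇ − PEEP = 31.5 − 13.7×0.7667 − 12 = 31.5 − 10.504 − 12 = 8.996 cmH2O.
C = Vt / 8.996 = 430 / 8.996 = 47.799 mL/cmH2O.

47.8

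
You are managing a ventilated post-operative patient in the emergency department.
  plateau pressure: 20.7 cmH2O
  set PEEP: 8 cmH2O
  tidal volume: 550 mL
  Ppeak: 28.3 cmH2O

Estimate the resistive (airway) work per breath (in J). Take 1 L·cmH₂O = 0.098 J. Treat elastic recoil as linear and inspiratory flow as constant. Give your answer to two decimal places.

0.41

With constant inspiratory flow the resistive pressure is constant at PIP − Pplat = 28.3 − 20.7 = 7.6 cmH2O, so resistive work = 7.6 × 0.550 = 4.18 L·cmH2O.
× 0.098 J/(L·cmH2O) → 0.4096 J.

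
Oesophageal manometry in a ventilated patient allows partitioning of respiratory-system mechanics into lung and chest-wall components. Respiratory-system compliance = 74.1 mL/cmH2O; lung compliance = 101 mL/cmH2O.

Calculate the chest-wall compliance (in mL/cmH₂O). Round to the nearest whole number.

278

1/Ccw = 1/Crs − 1/CL.
1/Ccw = 1/74.1 − 1/101 = 0.003594.
Ccw = 278.24 mL/cmH2O.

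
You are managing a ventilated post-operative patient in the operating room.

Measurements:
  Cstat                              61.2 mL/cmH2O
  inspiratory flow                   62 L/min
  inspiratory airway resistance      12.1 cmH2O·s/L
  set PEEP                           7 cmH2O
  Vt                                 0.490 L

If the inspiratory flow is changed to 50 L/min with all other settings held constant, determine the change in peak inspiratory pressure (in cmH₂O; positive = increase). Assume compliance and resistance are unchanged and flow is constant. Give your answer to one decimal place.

Flow: 62 L/min ÷ 60 = 1.0333 L/s.
New flow: 50 L/min ÷ 60 = 0.8333 L/s.
PIP = Vt/C + R·V̇ + PEEP (constant-flow equation of motion).
Only the resistive term changes: ΔPIP = R × ΔV̇ = 12.1 × (0.8333 − 1.0333) = 12.1 × -0.2 = -2.42 cmH2O.

-2.4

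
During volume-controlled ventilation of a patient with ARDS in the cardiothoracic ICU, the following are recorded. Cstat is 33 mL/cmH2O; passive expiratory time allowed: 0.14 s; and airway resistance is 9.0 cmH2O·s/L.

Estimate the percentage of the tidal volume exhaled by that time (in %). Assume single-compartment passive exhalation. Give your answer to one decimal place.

37.6

τ = R × C = 9.0 × 33 mL/cmH2O = 9.0 × 0.033 L/cmH2O = 0.297 s.
Passive exhalation: V(t)/V₀ = e^(−t/τ) = e^(−0.14/0.297) = 0.6241.
Fraction exhaled = 1 − 0.6241 = 0.3759 → 37.59%.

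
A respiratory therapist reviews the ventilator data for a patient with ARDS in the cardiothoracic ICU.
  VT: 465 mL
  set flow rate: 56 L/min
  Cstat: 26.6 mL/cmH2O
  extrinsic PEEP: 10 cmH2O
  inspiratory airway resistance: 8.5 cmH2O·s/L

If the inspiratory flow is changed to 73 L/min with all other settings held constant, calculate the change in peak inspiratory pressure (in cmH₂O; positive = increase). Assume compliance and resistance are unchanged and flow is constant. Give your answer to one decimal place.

2.4

Flow: 56 L/min ÷ 60 = 0.9333 L/s.
New flow: 73 L/min ÷ 60 = 1.2167 L/s.
PIP = Vt/C + R·V̇ + PEEP (constant-flow equation of motion).
Only the resistive term changes: ΔPIP = R × ΔV̇ = 8.5 × (1.2167 − 0.9333) = 8.5 × 0.2834 = 2.409 cmH2O.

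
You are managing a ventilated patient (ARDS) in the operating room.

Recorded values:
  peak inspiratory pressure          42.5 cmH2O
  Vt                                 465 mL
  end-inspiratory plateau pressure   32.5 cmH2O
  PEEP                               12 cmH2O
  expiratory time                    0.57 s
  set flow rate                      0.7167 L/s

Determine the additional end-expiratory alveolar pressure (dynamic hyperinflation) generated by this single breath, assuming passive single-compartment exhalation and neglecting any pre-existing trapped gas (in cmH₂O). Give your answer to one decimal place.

3.4

R = (PIP − Pplat)/V̇ = (42.5 − 32.5) / 0.7167 = 10.0/0.7167 = 13.953 cmH2O·s/L.
C = Vt/(Pplat − PEEP) = 465.0 / (32.5 − 12) = 465.0/20.5 = 22.683 mL/cmH2O.
τ = R × C = 13.953 × 0.02268 L/cmH2O = 0.3165 s.
Fraction remaining = e^(−Te/τ) = e^(−0.57/0.3165) = 0.1651; trapped volume = 465.0 × 0.1651 = 76.772 mL.
Additional alveolar pressure from trapping ≈ V_trapped / C = 76.772 / 22.683 = 3.385 cmH2O.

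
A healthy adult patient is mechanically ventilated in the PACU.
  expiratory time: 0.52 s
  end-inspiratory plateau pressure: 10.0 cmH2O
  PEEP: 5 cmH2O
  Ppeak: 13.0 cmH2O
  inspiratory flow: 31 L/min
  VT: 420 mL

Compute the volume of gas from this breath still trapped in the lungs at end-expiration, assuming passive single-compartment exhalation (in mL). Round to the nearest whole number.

Flow: 31 L/min ÷ 60 = 0.5167 L/s.
R = (PIP − Pplat)/V̇ = (13.0 − 10.0) / 0.5167 = 3.0/0.5167 = 5.806 cmH2O·s/L.
C = Vt/(Pplat − PEEP) = 420.0 / (10.0 − 5) = 420.0/5.0 = 84.0 mL/cmH2O.
τ = R × C = 5.806 × 0.084 L/cmH2O = 0.4877 s.
Fraction remaining = e^(−Te/τ) = e^(−0.52/0.4877) = 0.3443.
Trapped volume = 420.0 × 0.3443 = 144.61 mL.

145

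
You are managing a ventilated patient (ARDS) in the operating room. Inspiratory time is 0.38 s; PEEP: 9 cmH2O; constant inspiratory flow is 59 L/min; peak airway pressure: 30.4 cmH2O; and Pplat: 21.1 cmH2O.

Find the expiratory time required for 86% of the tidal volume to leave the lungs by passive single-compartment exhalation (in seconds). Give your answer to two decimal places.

0.57

Flow: 59 L/min ÷ 60 = 0.9833 L/s.
Vt = flow × Ti = 0.9833 L/s × 0.38 s × 1000 mL/L = 373.65 mL.
R = (PIP − Pplat)/V̇ = (30.4 − 21.1) / 0.9833 = 9.3/0.9833 = 9.458 cmH2O·s/L.
C = Vt/(Pplat − PEEP) = 373.65 / (21.1 − 9) = 373.65/12.1 = 30.88 mL/cmH2O.
τ = R × C = 9.458 × 0.03088 L/cmH2O = 0.2921 s.
t = −τ·ln(1 − 0.86) = −0.2921·ln(0.14) = 0.5743 s.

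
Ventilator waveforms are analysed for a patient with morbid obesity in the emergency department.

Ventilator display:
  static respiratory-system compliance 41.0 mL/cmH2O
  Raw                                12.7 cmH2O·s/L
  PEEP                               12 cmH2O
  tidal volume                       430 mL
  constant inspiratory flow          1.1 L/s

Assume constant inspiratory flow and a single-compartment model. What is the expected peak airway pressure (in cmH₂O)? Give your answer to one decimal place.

Equation of motion (constant flow): PIP = Vt/C + R·V̇ + PEEP.
PIP = 430/41.0 + 12.7×1.1 + 12 = 10.488 + 13.97 + 12 = 36.458 cmH2O.

36.5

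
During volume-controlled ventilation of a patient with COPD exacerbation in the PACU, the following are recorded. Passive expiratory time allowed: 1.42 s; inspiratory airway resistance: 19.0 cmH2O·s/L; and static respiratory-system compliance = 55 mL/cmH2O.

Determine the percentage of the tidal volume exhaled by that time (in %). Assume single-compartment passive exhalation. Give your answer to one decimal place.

74.3

τ = R × C = 19.0 × 55 mL/cmH2O = 19.0 × 0.055 L/cmH2O = 1.045 s.
Passive exhalation: V(t)/V₀ = e^(−t/τ) = e^(−1.42/1.045) = 0.257.
Fraction exhaled = 1 − 0.257 = 0.743 → 74.3%.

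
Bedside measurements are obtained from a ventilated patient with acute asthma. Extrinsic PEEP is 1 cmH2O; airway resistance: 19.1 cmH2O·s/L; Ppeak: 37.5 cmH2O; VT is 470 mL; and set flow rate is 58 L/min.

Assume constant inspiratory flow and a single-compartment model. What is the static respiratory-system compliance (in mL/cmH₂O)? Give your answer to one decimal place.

Flow: 58 L/min ÷ 60 = 0.9667 L/s.
Equation of motion (constant flow): PIP = Vt/C + R·V̇ + PEEP.
Vt/C = PIP − R·V̇ − PEEP = 37.5 − 19.1×0.9667 − 1 = 37.5 − 18.464 − 1 = 18.036 cmH2O.
C = Vt / 18.036 = 470 / 18.036 = 26.059 mL/cmH2O.

26.1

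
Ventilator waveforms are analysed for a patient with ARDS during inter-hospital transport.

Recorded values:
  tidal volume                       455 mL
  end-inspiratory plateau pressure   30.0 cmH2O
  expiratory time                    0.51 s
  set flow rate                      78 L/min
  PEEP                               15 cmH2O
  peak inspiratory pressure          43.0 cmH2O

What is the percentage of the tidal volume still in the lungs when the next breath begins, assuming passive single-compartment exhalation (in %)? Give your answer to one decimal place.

18.6

Flow: 78 L/min ÷ 60 = 1.3 L/s.
R = (PIP − Pplat)/V̇ = (43.0 − 30.0) / 1.3 = 13.0/1.3 = 10.0 cmH2O·s/L.
C = Vt/(Pplat − PEEP) = 455.0 / (30.0 − 15) = 455.0/15.0 = 30.333 mL/cmH2O.
τ = R × C = 10.0 × 0.03033 L/cmH2O = 0.3033 s.
Fraction remaining at end-expiration = e^(−Te/τ) = e^(−0.51/0.3033) = 0.1861 → 18.61%.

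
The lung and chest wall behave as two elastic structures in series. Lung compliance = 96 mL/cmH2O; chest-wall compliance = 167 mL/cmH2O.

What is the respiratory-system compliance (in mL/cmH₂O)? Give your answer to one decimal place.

61.0

Lung and chest wall are elastances in series: 1/Crs = 1/CL + 1/Ccw.
1/Crs = 1/96 + 1/167 = 0.0164.
Crs = 60.976 mL/cmH2O.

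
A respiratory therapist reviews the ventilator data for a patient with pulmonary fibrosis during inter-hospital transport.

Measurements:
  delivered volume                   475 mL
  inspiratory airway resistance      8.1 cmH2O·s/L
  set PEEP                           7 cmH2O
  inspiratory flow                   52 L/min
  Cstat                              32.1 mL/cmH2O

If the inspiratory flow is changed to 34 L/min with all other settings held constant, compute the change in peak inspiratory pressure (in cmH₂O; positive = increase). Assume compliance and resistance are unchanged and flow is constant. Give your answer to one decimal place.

Flow: 52 L/min ÷ 60 = 0.8667 L/s.
New flow: 34 L/min ÷ 60 = 0.5667 L/s.
PIP = Vt/C + R·V̇ + PEEP (constant-flow equation of motion).
Only the resistive term changes: ΔPIP = R × ΔV̇ = 8.1 × (0.5667 − 0.8667) = 8.1 × -0.3 = -2.43 cmH2O.

-2.4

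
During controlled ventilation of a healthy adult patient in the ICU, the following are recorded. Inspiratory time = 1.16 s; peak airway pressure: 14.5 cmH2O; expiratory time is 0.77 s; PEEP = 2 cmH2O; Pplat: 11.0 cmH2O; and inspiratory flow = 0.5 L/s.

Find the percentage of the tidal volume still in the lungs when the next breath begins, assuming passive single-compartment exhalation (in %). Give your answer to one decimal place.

18.1

Vt = flow × Ti = 0.5 L/s × 1.16 s × 1000 mL/L = 580.0 mL.
R = (PIP − Pplat)/V̇ = (14.5 − 11.0) / 0.5 = 3.5/0.5 = 7.0 cmH2O·s/L.
C = Vt/(Pplat − PEEP) = 580.0 / (11.0 − 2) = 580.0/9.0 = 64.444 mL/cmH2O.
τ = R × C = 7.0 × 0.06444 L/cmH2O = 0.4511 s.
Fraction remaining at end-expiration = e^(−Te/τ) = e^(−0.77/0.4511) = 0.1814 → 18.14%.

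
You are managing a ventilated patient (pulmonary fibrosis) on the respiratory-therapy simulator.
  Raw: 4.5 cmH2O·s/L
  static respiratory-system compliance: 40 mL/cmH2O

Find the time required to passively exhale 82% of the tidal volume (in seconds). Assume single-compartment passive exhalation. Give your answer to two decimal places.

τ = R × C = 4.5 × 40 mL/cmH2O = 4.5 × 0.040 L/cmH2O = 0.18 s.
Exhaled fraction f = 1 − e^(−t/τ) → t = −τ·ln(1 − f) = −0.18·ln(0.18) = 0.3087 s.

0.31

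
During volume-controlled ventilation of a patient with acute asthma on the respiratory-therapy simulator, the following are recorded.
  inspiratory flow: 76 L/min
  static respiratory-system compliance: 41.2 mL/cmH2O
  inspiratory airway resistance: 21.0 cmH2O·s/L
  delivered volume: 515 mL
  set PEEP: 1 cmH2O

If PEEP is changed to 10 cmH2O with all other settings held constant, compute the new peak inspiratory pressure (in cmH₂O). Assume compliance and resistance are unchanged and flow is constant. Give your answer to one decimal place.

49.1

Flow: 76 L/min ÷ 60 = 1.2667 L/s.
PIP = Vt/C + R·V̇ + PEEP (constant-flow equation of motion).
Only the baseline term changes: ΔPIP = ΔPEEP = 10 − 1 = 9.0 cmH2O.
Original PIP = 515/41.2 + 21.0×1.2667 + 1 = 40.101 cmH2O; new PIP = 40.101 + (9.0) = 49.101 cmH2O.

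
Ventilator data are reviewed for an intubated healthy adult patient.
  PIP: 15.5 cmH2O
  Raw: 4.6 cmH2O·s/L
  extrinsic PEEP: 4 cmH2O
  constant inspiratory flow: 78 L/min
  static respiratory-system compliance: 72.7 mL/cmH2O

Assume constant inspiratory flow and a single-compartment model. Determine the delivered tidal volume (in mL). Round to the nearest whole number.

401

Flow: 78 L/min ÷ 60 = 1.3 L/s.
Equation of motion (constant flow): PIP = Vt/C + R·V̇ + PEEP.
Vt/C = PIP − R·V̇ − PEEP = 15.5 − 5.98 − 4 = 5.52 cmH2O.
Vt = C × 5.52 = 72.7 × 5.52 = 401.3 mL.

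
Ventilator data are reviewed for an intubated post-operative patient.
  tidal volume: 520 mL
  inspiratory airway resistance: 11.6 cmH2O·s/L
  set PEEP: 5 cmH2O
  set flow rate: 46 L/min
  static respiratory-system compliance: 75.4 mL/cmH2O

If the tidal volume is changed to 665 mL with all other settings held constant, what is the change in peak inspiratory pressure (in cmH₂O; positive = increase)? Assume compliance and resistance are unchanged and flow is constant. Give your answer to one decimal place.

1.9

PIP = Vt/C + R·V̇ + PEEP (constant-flow equation of motion).
Only the elastic term changes: ΔPIP = ΔVt / C = (665 − 520) / 75.4 = 1.923 cmH2O.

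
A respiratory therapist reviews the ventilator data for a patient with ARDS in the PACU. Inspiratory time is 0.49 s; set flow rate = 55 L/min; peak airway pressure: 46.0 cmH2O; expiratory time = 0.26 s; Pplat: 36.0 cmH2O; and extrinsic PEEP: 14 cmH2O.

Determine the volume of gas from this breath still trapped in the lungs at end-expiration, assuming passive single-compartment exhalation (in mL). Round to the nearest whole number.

140

Flow: 55 L/min ÷ 60 = 0.9167 L/s.
Vt = flow × Ti = 0.9167 L/s × 0.49 s × 1000 mL/L = 449.18 mL.
R = (PIP − Pplat)/V̇ = (46.0 − 36.0) / 0.9167 = 10.0/0.9167 = 10.909 cmH2O·s/L.
C = Vt/(Pplat − PEEP) = 449.18 / (36.0 − 14) = 449.18/22.0 = 20.417 mL/cmH2O.
τ = R × C = 10.909 × 0.02042 L/cmH2O = 0.2228 s.
Fraction remaining = e^(−Te/τ) = e^(−0.26/0.2228) = 0.3113.
Trapped volume = 449.18 × 0.3113 = 139.83 mL.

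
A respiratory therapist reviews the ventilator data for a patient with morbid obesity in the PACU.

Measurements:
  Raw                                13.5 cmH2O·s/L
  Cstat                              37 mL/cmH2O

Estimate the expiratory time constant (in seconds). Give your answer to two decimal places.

τ = R × C = 13.5 × 37 mL/cmH2O = 13.5 × 0.037 L/cmH2O = 0.4995 s.

0.50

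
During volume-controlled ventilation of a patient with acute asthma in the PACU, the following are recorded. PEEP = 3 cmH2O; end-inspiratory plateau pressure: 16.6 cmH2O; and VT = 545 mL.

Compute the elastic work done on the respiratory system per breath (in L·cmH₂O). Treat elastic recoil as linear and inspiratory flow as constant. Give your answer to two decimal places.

Elastic work ≈ ½ × (Pplat − PEEP) × Vt = 0.5 × (16.6 − 3) × 0.545 L = 0.5 × 13.6 × 0.545 = 3.706 L·cmH2O.

3.71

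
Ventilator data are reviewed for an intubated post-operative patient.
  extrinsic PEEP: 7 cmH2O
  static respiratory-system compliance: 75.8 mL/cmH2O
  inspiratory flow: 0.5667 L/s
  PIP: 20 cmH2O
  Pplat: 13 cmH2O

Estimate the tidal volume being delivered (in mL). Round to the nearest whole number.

Vt = Cstat × (Pplat − PEEP) = 75.8 × (13 − 7) = 75.8 × 6.0 = 454.8 mL.

455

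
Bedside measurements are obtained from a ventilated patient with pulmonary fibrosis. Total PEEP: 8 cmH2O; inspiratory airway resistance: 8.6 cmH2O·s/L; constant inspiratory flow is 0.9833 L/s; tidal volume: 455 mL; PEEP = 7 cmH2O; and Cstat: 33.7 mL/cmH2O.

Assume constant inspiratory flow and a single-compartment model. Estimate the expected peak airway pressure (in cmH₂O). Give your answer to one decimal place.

Total PEEP = 8 cmH2O (set 7 + intrinsic 1); this is the baseline alveolar pressure.
Equation of motion (constant flow): PIP = Vt/C + R·V̇ + PEEP.
PIP = 455/33.7 + 8.6×0.9833 + 8 = 13.501 + 8.456 + 8 = 29.957 cmH2O.

30.0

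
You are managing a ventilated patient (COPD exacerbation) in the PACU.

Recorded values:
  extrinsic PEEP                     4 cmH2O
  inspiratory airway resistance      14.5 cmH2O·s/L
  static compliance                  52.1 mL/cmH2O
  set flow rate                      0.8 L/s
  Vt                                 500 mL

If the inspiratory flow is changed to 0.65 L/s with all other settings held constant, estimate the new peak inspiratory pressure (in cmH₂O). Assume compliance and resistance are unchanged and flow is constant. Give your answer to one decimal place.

PIP = Vt/C + R·V̇ + PEEP (constant-flow equation of motion).
Only the resistive term changes: ΔPIP = R × ΔV̇ = 14.5 × (0.65 − 0.8) = 14.5 × -0.15 = -2.175 cmH2O.
Original PIP = 500/52.1 + 14.5×0.8 + 4 = 25.197 cmH2O; new PIP = 25.197 + (-2.175) = 23.022 cmH2O.

23.0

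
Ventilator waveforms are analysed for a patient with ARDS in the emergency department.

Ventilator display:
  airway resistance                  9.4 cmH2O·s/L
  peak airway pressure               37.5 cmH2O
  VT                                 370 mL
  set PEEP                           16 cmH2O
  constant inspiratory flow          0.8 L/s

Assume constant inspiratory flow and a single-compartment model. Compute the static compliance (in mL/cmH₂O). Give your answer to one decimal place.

26.5

Equation of motion (constant flow): PIP = Vt/C + R·V̇ + PEEP.
Vt/C = PIP − R·V̇ − PEEP = 37.5 − 9.4×0.8 − 16 = 37.5 − 7.52 − 16 = 13.98 cmH2O.
C = Vt / 13.98 = 370 / 13.98 = 26.466 mL/cmH2O.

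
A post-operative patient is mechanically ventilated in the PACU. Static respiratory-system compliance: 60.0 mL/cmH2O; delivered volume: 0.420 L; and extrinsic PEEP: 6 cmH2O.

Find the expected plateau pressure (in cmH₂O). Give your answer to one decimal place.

Pplat = PEEP + Vt / Cstat = 6 + 420 / 60.0 = 6 + 7.0 = 13.0 cmH2O.

13.0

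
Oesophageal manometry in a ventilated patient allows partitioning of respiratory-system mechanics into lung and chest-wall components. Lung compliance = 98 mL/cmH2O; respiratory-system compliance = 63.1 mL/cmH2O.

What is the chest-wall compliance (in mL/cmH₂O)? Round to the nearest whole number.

1/Ccw = 1/Crs − 1/CL.
1/Ccw = 1/63.1 − 1/98 = 0.005644.
Ccw = 177.18 mL/cmH2O.

177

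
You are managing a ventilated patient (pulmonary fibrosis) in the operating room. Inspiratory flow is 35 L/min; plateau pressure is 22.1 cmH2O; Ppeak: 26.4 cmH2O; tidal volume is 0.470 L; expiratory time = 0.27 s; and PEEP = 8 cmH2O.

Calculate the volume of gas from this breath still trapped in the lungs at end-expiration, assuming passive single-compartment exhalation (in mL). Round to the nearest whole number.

157

Flow: 35 L/min ÷ 60 = 0.5833 L/s.
R = (PIP − Pplat)/V̇ = (26.4 − 22.1) / 0.5833 = 4.3/0.5833 = 7.372 cmH2O·s/L.
C = Vt/(Pplat − PEEP) = 470.0 / (22.1 − 8) = 470.0/14.1 = 33.333 mL/cmH2O.
τ = R × C = 7.372 × 0.03333 L/cmH2O = 0.2457 s.
Fraction remaining = e^(−Te/τ) = e^(−0.27/0.2457) = 0.3332.
Trapped volume = 470.0 × 0.3332 = 156.6 mL.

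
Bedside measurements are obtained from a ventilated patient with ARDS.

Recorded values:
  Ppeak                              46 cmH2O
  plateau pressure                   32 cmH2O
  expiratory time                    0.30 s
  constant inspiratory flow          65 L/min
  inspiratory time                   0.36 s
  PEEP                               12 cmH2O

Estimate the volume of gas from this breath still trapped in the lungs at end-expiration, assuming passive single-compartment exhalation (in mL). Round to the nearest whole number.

119

Flow: 65 L/min ÷ 60 = 1.0833 L/s.
Vt = flow × Ti = 1.0833 L/s × 0.36 s × 1000 mL/L = 389.99 mL.
R = (PIP − Pplat)/V̇ = (46 − 32) / 1.0833 = 14.0/1.0833 = 12.923 cmH2O·s/L.
C = Vt/(Pplat − PEEP) = 389.99 / (32 − 12) = 389.99/20.0 = 19.5 mL/cmH2O.
τ = R × C = 12.923 × 0.0195 L/cmH2O = 0.252 s.
Fraction remaining = e^(−Te/τ) = e^(−0.30/0.252) = 0.3041.
Trapped volume = 389.99 × 0.3041 = 118.6 mL.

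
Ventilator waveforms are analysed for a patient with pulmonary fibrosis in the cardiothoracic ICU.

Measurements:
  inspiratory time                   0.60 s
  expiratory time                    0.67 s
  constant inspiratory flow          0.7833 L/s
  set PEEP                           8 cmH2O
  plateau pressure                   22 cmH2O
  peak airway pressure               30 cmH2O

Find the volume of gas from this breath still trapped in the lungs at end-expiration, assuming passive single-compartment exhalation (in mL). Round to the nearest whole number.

Vt = flow × Ti = 0.7833 L/s × 0.60 s × 1000 mL/L = 469.98 mL.
R = (PIP − Pplat)/V̇ = (30 − 22) / 0.7833 = 8.0/0.7833 = 10.213 cmH2O·s/L.
C = Vt/(Pplat − PEEP) = 469.98 / (22 − 8) = 469.98/14.0 = 33.57 mL/cmH2O.
τ = R × C = 10.213 × 0.03357 L/cmH2O = 0.3429 s.
Fraction remaining = e^(−Te/τ) = e^(−0.67/0.3429) = 0.1417.
Trapped volume = 469.98 × 0.1417 = 66.596 mL.

67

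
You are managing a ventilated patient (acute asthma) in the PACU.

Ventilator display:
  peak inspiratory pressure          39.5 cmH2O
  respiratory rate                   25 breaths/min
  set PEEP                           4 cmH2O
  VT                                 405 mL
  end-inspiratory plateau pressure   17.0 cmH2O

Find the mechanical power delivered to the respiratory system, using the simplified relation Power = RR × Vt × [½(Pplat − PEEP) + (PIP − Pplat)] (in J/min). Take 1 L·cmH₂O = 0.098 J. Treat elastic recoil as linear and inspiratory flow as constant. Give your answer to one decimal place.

28.8

Per-breath work = Vt × [½(Pplat−PEEP) + (PIP−Pplat)] = 0.405 × [0.5×13.0 + 22.5] = 0.405 × 29.0 = 11.745 L·cmH2O.
Power = 25 × 11.745 = 293.63 L·cmH2O/min.
× 0.098 J/(L·cmH2O) → 28.776 J/min.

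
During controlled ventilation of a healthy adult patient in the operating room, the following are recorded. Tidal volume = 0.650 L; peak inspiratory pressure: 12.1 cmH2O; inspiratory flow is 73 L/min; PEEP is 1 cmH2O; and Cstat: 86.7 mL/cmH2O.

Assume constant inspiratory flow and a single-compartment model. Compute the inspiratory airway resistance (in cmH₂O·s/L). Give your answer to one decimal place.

3.0

Flow: 73 L/min ÷ 60 = 1.2167 L/s.
Equation of motion (constant flow): PIP = Vt/C + R·V̇ + PEEP.
R·V̇ = PIP − Vt/C − PEEP = 12.1 − 650/86.7 − 1 = 12.1 − 7.497 − 1 = 3.603 cmH2O.
R = 3.603 / 1.2167 = 2.961 cmH2O·s/L.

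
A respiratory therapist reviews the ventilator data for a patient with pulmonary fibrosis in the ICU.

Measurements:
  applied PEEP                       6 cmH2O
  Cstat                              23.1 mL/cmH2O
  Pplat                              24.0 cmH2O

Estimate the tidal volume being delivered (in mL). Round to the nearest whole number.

Vt = Cstat × (Pplat − PEEP) = 23.1 × (24.0 − 6) = 23.1 × 18.0 = 415.8 mL.

416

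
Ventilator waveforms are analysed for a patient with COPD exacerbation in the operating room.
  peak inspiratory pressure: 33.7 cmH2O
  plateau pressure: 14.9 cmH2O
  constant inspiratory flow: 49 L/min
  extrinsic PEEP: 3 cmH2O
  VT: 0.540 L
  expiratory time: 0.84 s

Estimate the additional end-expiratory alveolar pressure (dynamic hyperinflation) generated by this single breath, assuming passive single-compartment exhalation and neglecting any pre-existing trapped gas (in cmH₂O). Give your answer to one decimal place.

5.3

Flow: 49 L/min ÷ 60 = 0.8167 L/s.
R = (PIP − Pplat)/V̇ = (33.7 − 14.9) / 0.8167 = 18.8/0.8167 = 23.019 cmH2O·s/L.
C = Vt/(Pplat − PEEP) = 540.0 / (14.9 − 3) = 540.0/11.9 = 45.378 mL/cmH2O.
τ = R × C = 23.019 × 0.04538 L/cmH2O = 1.045 s.
Fraction remaining = e^(−Te/τ) = e^(−0.84/1.045) = 0.4476; trapped volume = 540.0 × 0.4476 = 241.7 mL.
Additional alveolar pressure from trapping ≈ V_trapped / C = 241.7 / 45.378 = 5.326 cmH2O.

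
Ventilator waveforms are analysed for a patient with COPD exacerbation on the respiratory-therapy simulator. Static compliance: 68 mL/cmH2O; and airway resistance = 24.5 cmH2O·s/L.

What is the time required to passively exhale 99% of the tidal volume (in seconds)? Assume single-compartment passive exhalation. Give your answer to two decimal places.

τ = R × C = 24.5 × 68 mL/cmH2O = 24.5 × 0.068 L/cmH2O = 1.666 s.
Exhaled fraction f = 1 − e^(−t/τ) → t = −τ·ln(1 − f) = −1.666·ln(0.01) = 7.672 s.

7.67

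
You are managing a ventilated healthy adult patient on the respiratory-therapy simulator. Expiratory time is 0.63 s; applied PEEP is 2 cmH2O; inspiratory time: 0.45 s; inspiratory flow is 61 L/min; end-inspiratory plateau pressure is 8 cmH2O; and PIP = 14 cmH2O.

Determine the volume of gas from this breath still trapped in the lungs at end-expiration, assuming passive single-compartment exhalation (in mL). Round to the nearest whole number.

113

Flow: 61 L/min ÷ 60 = 1.0167 L/s.
Vt = flow × Ti = 1.0167 L/s × 0.45 s × 1000 mL/L = 457.52 mL.
R = (PIP − Pplat)/V̇ = (14 − 8) / 1.0167 = 6.0/1.0167 = 5.901 cmH2O·s/L.
C = Vt/(Pplat − PEEP) = 457.52 / (8 − 2) = 457.52/6.0 = 76.253 mL/cmH2O.
τ = R × C = 5.901 × 0.07625 L/cmH2O = 0.45 s.
Fraction remaining = e^(−Te/τ) = e^(−0.63/0.45) = 0.2466.
Trapped volume = 457.52 × 0.2466 = 112.82 mL.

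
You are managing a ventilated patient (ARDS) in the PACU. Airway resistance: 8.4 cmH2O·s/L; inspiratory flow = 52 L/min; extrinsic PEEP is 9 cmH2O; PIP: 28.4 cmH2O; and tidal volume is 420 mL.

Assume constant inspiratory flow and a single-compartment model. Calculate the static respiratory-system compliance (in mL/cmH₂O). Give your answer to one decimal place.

34.7

Flow: 52 L/min ÷ 60 = 0.8667 L/s.
Equation of motion (constant flow): PIP = Vt/C + R·V̇ + PEEP.
Vt/C = PIP − R·V̇ − PEEP = 28.4 − 8.4×0.8667 − 9 = 28.4 − 7.28 − 9 = 12.12 cmH2O.
C = Vt / 12.12 = 420 / 12.12 = 34.653 mL/cmH2O.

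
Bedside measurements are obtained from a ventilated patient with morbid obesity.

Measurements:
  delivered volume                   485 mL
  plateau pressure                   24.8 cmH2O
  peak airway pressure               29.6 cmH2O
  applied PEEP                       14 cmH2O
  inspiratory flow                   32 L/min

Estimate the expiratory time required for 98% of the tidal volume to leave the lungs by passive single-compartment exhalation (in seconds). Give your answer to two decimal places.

Flow: 32 L/min ÷ 60 = 0.5333 L/s.
R = (PIP − Pplat)/V̇ = (29.6 − 24.8) / 0.5333 = 4.8/0.5333 = 9.001 cmH2O·s/L.
C = Vt/(Pplat − PEEP) = 485.0 / (24.8 − 14) = 485.0/10.8 = 44.907 mL/cmH2O.
τ = R × C = 9.001 × 0.04491 L/cmH2O = 0.4042 s.
t = −τ·ln(1 − 0.98) = −0.4042·ln(0.02) = 1.581 s.

1.58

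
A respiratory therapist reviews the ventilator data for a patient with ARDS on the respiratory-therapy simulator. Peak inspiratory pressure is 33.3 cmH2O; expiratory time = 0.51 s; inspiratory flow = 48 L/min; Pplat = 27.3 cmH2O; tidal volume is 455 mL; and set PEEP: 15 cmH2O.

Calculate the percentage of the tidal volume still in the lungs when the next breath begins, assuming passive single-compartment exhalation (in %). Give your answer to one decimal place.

15.9

Flow: 48 L/min ÷ 60 = 0.8 L/s.
R = (PIP − Pplat)/V̇ = (33.3 − 27.3) / 0.8 = 6.0/0.8 = 7.5 cmH2O·s/L.
C = Vt/(Pplat − PEEP) = 455.0 / (27.3 − 15) = 455.0/12.3 = 36.992 mL/cmH2O.
τ = R × C = 7.5 × 0.03699 L/cmH2O = 0.2774 s.
Fraction remaining at end-expiration = e^(−Te/τ) = e^(−0.51/0.2774) = 0.1591 → 15.91%.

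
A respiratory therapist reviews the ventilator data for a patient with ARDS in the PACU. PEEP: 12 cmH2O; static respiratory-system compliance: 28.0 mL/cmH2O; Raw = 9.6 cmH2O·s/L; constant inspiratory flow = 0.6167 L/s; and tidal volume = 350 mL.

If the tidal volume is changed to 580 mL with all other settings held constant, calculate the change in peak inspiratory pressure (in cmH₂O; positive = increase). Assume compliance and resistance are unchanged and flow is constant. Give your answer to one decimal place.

PIP = Vt/C + R·V̇ + PEEP (constant-flow equation of motion).
Only the elastic term changes: ΔPIP = ΔVt / C = (580 − 350) / 28.0 = 8.214 cmH2O.

8.2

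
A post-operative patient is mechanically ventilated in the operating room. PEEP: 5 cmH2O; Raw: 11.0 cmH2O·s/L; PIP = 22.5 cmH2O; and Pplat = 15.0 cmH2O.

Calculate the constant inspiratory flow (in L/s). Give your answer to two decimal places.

flow = (PIP − Pplat) / Raw = 7.5 / 11.0 = 0.6818 L/s.

0.68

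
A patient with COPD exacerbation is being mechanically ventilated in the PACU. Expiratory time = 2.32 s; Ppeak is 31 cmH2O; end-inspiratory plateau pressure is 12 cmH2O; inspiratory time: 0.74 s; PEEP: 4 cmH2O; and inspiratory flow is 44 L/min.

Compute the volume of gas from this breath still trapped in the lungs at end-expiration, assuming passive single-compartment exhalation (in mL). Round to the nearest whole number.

Flow: 44 L/min ÷ 60 = 0.7333 L/s.
Vt = flow × Ti = 0.7333 L/s × 0.74 s × 1000 mL/L = 542.64 mL.
R = (PIP − Pplat)/V̇ = (31 − 12) / 0.7333 = 19.0/0.7333 = 25.91 cmH2O·s/L.
C = Vt/(Pplat − PEEP) = 542.64 / (12 − 4) = 542.64/8.0 = 67.83 mL/cmH2O.
τ = R × C = 25.91 × 0.06783 L/cmH2O = 1.757 s.
Fraction remaining = e^(−Te/τ) = e^(−2.32/1.757) = 0.267.
Trapped volume = 542.64 × 0.267 = 144.88 mL.

145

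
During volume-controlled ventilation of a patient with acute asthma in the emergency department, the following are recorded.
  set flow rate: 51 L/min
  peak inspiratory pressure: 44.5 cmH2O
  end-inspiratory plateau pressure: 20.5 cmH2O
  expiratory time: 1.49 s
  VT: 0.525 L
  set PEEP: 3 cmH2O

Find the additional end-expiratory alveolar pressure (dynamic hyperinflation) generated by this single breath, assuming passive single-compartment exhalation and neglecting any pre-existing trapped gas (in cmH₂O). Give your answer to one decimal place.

3.0

Flow: 51 L/min ÷ 60 = 0.85 L/s.
R = (PIP − Pplat)/V̇ = (44.5 − 20.5) / 0.85 = 24.0/0.85 = 28.235 cmH2O·s/L.
C = Vt/(Pplat − PEEP) = 525.0 / (20.5 − 3) = 525.0/17.5 = 30.0 mL/cmH2O.
τ = R × C = 28.235 × 0.03 L/cmH2O = 0.8471 s.
Fraction remaining = e^(−Te/τ) = e^(−1.49/0.8471) = 0.1722; trapped volume = 525.0 × 0.1722 = 90.405 mL.
Additional alveolar pressure from trapping ≈ V_trapped / C = 90.405 / 30.0 = 3.014 cmH2O.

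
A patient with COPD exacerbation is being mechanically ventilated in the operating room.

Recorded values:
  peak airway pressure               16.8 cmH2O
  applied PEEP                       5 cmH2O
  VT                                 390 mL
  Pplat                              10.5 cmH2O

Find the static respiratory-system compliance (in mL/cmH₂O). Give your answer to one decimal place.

Cstat = Vt / (Pplat − PEEP) = 390 / (10.5 − 5) = 390 / 5.5 = 70.909 mL/cmH2O.

70.9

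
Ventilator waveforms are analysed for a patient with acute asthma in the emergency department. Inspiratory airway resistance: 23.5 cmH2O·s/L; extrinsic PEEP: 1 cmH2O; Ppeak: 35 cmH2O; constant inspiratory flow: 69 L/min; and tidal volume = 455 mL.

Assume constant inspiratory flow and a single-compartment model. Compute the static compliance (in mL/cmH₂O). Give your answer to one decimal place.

Flow: 69 L/min ÷ 60 = 1.15 L/s.
Equation of motion (constant flow): PIP = Vt/C + R·V̇ + PEEP.
Vt/C = PIP − R·V̇ − PEEP = 35 − 23.5×1.15 − 1 = 35 − 27.025 − 1 = 6.975 cmH2O.
C = Vt / 6.975 = 455 / 6.975 = 65.233 mL/cmH2O.

65.2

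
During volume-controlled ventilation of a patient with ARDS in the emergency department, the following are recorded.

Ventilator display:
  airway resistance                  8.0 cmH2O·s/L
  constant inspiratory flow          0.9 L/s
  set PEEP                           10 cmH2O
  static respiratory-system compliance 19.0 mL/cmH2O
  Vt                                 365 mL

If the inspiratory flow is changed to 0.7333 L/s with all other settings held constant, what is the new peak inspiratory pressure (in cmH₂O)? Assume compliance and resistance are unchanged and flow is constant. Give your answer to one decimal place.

35.1

PIP = Vt/C + R·V̇ + PEEP (constant-flow equation of motion).
Only the resistive term changes: ΔPIP = R × ΔV̇ = 8.0 × (0.7333 − 0.9) = 8.0 × -0.1667 = -1.334 cmH2O.
Original PIP = 365/19.0 + 8.0×0.9 + 10 = 36.411 cmH2O; new PIP = 36.411 + (-1.334) = 35.077 cmH2O.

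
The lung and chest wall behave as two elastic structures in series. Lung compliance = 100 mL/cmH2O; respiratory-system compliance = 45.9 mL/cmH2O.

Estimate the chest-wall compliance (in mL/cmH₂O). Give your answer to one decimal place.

84.8

1/Ccw = 1/Crs − 1/CL.
1/Ccw = 1/45.9 − 1/100 = 0.01179.
Ccw = 84.818 mL/cmH2O.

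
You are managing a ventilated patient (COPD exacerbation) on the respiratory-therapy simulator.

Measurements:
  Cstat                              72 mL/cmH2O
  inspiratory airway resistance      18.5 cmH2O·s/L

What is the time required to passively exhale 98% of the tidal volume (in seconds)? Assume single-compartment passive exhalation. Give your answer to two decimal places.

5.21

τ = R × C = 18.5 × 72 mL/cmH2O = 18.5 × 0.072 L/cmH2O = 1.332 s.
Exhaled fraction f = 1 − e^(−t/τ) → t = −τ·ln(1 − f) = −1.332·ln(0.02) = 5.211 s.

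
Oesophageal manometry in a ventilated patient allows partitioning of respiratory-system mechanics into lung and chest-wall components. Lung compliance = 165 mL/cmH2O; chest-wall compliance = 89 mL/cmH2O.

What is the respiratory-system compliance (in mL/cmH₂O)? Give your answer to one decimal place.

Lung and chest wall are elastances in series: 1/Crs = 1/CL + 1/Ccw.
1/Crs = 1/165 + 1/89 = 0.0173.
Crs = 57.803 mL/cmH2O.

57.8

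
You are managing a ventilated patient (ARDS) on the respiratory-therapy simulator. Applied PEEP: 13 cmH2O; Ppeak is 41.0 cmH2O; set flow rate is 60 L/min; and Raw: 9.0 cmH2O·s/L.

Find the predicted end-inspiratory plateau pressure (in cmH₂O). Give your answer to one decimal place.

Flow: 60 L/min ÷ 60 = 1 L/s.
Pplat = PIP − Raw × flow = 41.0 − 9.0 × 1 = 41.0 − 9.0 = 32.0 cmH2O.

32.0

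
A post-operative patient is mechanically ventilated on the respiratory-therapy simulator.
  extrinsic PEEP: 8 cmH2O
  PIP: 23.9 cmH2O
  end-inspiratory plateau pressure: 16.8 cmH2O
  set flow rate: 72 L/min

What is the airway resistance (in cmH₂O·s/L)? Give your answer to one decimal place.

Flow: 72 L/min ÷ 60 = 1.2 L/s.
Raw = (PIP − Pplat) / flow = (23.9 − 16.8) / 1.2 = 7.1 / 1.2 = 5.917 cmH2O·s/L.

5.9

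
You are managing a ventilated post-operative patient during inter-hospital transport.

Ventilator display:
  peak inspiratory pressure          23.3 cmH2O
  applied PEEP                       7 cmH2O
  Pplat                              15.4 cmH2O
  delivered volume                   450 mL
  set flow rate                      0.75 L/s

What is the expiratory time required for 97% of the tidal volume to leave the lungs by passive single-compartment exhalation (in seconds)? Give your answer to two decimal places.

1.98

R = (PIP − Pplat)/V̇ = (23.3 − 15.4) / 0.75 = 7.9/0.75 = 10.533 cmH2O·s/L.
C = Vt/(Pplat − PEEP) = 450.0 / (15.4 − 7) = 450.0/8.4 = 53.571 mL/cmH2O.
τ = R × C = 10.533 × 0.05357 L/cmH2O = 0.5643 s.
t = −τ·ln(1 − 0.97) = −0.5643·ln(0.03) = 1.979 s.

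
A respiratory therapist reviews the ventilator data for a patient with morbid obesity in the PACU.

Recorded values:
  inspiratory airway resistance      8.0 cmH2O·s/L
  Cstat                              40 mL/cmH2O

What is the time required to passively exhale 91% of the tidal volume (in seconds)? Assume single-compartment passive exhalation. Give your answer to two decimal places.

τ = R × C = 8.0 × 40 mL/cmH2O = 8.0 × 0.040 L/cmH2O = 0.32 s.
Exhaled fraction f = 1 − e^(−t/τ) → t = −τ·ln(1 − f) = −0.32·ln(0.09) = 0.7705 s.

0.77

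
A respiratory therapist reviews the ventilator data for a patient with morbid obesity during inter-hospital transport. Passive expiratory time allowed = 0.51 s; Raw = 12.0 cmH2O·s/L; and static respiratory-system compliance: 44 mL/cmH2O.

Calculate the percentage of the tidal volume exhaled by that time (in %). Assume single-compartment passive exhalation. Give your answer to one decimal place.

τ = R × C = 12.0 × 44 mL/cmH2O = 12.0 × 0.044 L/cmH2O = 0.528 s.
Passive exhalation: V(t)/V₀ = e^(−t/τ) = e^(−0.51/0.528) = 0.3806.
Fraction exhaled = 1 − 0.3806 = 0.6194 → 61.94%.

61.9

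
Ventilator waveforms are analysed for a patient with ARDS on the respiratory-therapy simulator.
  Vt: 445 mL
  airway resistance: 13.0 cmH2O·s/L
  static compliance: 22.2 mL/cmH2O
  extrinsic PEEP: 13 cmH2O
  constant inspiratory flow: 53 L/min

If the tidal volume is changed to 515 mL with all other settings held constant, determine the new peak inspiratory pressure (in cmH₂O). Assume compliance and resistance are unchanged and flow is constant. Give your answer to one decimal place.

47.7

Flow: 53 L/min ÷ 60 = 0.8833 L/s.
PIP = Vt/C + R·V̇ + PEEP (constant-flow equation of motion).
Only the elastic term changes: ΔPIP = ΔVt / C = (515 − 445) / 22.2 = 3.153 cmH2O.
Original PIP = 445/22.2 + 13.0×0.8833 + 13 = 44.528 cmH2O; new PIP = 44.528 + (3.153) = 47.681 cmH2O.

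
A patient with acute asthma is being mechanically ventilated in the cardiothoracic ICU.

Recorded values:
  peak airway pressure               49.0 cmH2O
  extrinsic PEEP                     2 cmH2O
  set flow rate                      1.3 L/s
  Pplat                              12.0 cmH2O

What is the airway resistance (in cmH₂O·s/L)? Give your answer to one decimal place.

Raw = (PIP − Pplat) / flow = (49.0 − 12.0) / 1.3 = 37.0 / 1.3 = 28.462 cmH2O·s/L.

28.5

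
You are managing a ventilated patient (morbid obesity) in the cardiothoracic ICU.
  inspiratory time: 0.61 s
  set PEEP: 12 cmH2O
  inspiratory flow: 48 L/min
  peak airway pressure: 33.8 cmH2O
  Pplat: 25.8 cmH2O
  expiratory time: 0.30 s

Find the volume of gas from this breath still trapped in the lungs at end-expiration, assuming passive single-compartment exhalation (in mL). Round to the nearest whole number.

Flow: 48 L/min ÷ 60 = 0.8 L/s.
Vt = flow × Ti = 0.8 L/s × 0.61 s × 1000 mL/L = 488.0 mL.
R = (PIP − Pplat)/V̇ = (33.8 − 25.8) / 0.8 = 8.0/0.8 = 10.0 cmH2O·s/L.
C = Vt/(Pplat − PEEP) = 488.0 / (25.8 − 12) = 488.0/13.8 = 35.362 mL/cmH2O.
τ = R × C = 10.0 × 0.03536 L/cmH2O = 0.3536 s.
Fraction remaining = e^(−Te/τ) = e^(−0.30/0.3536) = 0.4281.
Trapped volume = 488.0 × 0.4281 = 208.91 mL.

209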